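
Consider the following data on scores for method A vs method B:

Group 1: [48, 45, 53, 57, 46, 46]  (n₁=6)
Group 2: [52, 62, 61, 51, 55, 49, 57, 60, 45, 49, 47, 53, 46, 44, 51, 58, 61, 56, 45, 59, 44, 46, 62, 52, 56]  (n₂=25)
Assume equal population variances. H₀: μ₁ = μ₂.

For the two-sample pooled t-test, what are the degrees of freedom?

degrees of freedom = 29

df = n₁ + n₂ − 2 = 6 + 25 − 2 = 29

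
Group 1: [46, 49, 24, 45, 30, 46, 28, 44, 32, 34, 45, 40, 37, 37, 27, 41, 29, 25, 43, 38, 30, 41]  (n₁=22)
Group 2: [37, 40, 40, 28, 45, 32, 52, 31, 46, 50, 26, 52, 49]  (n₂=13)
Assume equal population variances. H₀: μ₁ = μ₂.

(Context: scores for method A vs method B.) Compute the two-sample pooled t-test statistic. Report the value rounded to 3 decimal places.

test statistic = -1.293

x̄₁=36.864, s₁=7.717, n₁=22
x̄₂=40.615, s₂=9.215, n₂=13
s_p² = [21·7.717² + 12·9.215²]/33 = 68.7778
SE = √(s_p²·(1/22+1/13)) = 2.9012
t = (36.864−40.615)/2.9012 = -1.2932
df = 33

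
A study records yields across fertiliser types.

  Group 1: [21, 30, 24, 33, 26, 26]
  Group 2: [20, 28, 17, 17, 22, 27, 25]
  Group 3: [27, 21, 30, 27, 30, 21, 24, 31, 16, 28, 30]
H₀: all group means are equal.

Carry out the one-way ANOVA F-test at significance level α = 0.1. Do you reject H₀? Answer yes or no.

reject H₀: no

Group means [26.67, 22.29, 25.91], grand mean 25.042
SSB = Σnᵢ(x̄ᵢ−x̄)² = 77.287; SSW = ΣΣ(x−x̄ᵢ)² = 447.671
MSB = 77.287/2 = 38.6437; MSW = 447.671/21 = 21.3177
F = MSB/MSW = 1.8128
df = (2, 21)
p-value (upper-tail) = 0.18783
At α=0.1: p ≥ α → fail to reject H₀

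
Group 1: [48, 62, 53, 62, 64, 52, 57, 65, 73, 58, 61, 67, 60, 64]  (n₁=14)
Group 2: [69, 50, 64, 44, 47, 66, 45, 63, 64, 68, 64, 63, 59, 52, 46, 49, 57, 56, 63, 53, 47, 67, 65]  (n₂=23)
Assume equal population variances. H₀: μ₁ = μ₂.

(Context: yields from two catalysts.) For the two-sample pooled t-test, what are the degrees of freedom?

df = n₁ + n₂ − 2 = 14 + 23 − 2 = 35

degrees of freedom = 35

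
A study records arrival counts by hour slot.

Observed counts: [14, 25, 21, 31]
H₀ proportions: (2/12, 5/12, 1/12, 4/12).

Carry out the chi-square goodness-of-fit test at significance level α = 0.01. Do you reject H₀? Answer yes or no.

n = 91; E_i = n·p_i = [15.17, 37.92, 7.58, 30.33]
χ² = (14−15.17)²/15.17 + (25−37.92)²/37.92 + (21−7.58)²/7.58 + (31−30.33)²/30.33 = 28.2418
df = 3
p-value (upper-tail) = 0.00000
At α=0.01: p < α → reject H₀

reject H₀: yes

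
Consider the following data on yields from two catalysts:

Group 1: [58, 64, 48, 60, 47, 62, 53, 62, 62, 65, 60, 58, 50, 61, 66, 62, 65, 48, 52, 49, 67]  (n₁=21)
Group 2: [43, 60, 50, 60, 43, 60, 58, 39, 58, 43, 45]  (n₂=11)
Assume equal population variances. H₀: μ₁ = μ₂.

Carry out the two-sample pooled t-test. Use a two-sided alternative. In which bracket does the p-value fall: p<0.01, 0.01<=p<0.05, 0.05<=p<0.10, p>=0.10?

x̄₁=58.048, s₁=6.659, n₁=21
x̄₂=50.818, s₂=8.448, n₂=11
s_p² = [20·6.659² + 10·8.448²]/30 = 53.3530
SE = √(s_p²·(1/21+1/11)) = 2.7186
t = (58.048−50.818)/2.7186 = 2.6592
df = 30
p-value (two-sided) = 0.01244
→ bracket: 0.01<=p<0.05

p-value bracket: 0.01<=p<0.05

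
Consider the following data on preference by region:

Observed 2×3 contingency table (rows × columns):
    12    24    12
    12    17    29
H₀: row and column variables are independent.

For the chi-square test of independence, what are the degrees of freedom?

df = (r−1)(c−1) = (2−1)·(3−1) = 2

degrees of freedom = 2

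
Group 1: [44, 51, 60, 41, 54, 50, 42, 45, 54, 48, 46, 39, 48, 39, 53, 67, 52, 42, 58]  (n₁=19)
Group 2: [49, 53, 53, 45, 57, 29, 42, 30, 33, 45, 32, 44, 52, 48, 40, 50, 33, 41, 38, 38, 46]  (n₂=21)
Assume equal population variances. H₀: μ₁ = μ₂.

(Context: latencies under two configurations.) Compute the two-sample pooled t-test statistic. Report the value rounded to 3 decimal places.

test statistic = 2.535

x̄₁=49.105, s₁=7.527, n₁=19
x̄₂=42.762, s₂=8.227, n₂=21
s_p² = [18·7.527² + 20·8.227²]/38 = 62.4631
SE = √(s_p²·(1/19+1/21)) = 2.5024
t = (49.105−42.762)/2.5024 = 2.5349
df = 38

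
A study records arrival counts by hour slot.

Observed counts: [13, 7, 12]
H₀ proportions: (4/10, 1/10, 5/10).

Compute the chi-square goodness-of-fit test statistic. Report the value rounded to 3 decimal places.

n = 32; E_i = n·p_i = [12.80, 3.20, 16.00]
χ² = (13−12.80)²/12.80 + (7−3.20)²/3.20 + (12−16.00)²/16.00 = 5.5156
df = 2

test statistic = 5.516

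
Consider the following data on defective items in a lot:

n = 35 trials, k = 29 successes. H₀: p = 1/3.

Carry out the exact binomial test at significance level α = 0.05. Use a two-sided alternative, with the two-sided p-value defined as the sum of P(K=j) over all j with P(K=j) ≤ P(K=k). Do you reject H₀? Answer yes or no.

reject H₀: yes

Exact binomial: n=35, k=29, p₀=1/3=0.3333
P(X=j) = C(n,j)·p₀^j·(1−p₀)^(n−j); p = Σ P(X=j) over j with P(X=j) ≤ P(X=29)
p-value (two-sided) = 0.00000
At α=0.05: p < α → reject H₀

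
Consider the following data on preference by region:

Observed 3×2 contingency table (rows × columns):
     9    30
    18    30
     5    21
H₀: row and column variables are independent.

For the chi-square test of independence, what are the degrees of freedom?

df = (r−1)(c−1) = (3−1)·(2−1) = 2

degrees of freedom = 2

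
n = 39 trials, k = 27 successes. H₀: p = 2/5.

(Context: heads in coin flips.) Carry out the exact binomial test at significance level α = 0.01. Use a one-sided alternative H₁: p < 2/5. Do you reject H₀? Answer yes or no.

Exact binomial: n=39, k=27, p₀=2/5=0.4000
P(X≤27) from Σ C(n,i)·p₀^i·(1−p₀)^(n−i)
p-value (one-sided, H₁ less) = 0.99994
At α=0.01: p ≥ α → fail to reject H₀

reject H₀: no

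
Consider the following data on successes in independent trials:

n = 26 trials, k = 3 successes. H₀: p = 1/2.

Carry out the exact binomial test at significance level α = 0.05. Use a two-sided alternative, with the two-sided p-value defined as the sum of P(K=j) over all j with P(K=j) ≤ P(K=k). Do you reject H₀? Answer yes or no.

Exact binomial: n=26, k=3, p₀=1/2=0.5000
P(X=j) = C(n,j)·p₀^j·(1−p₀)^(n−j); p = Σ P(X=j) over j with P(X=j) ≤ P(X=3)
p-value (two-sided) = 0.00009
At α=0.05: p < α → reject H₀

reject H₀: yes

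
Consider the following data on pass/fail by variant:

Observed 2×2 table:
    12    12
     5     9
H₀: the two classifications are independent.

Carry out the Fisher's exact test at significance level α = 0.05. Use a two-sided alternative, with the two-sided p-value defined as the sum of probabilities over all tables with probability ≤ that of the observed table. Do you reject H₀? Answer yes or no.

reject H₀: no

Margins: r₁=24, r₂=14, c₁=17, c₂=21, n=38
p_obs = C(24,12)·C(14,5)/C(38,17); sum pmf over tables with pmf ≤ p_obs
p-value (two-sided) = 0.50568
At α=0.05: p ≥ α → fail to reject H₀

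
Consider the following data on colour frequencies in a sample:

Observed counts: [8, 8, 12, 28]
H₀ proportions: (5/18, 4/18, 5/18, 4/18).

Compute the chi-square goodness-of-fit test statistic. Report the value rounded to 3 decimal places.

n = 56; E_i = n·p_i = [15.56, 12.44, 15.56, 12.44]
χ² = (8−15.56)²/15.56 + (8−12.44)²/12.44 + (12−15.56)²/15.56 + (28−12.44)²/12.44 = 25.5143
df = 3

test statistic = 25.514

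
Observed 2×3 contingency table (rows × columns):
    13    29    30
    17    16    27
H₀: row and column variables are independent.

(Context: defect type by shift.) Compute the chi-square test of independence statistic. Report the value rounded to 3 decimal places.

test statistic = 3.384

Row totals [72, 60], col totals [30, 45, 57], n=132
χ² = (13−16.36)²/16.36 + (29−24.55)²/24.55 + (30−31.09)²/31.09 + (17−13.64)²/13.64 + (16−20.45)²/20.45 + (27−25.91)²/25.91 = 3.3838
df = 2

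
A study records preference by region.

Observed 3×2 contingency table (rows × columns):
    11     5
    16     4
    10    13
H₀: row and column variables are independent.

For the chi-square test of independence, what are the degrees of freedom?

degrees of freedom = 2

df = (r−1)(c−1) = (3−1)·(2−1) = 2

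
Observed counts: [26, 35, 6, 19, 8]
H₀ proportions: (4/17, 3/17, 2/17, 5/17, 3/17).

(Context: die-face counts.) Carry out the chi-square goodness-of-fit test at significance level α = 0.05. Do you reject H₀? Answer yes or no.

n = 94; E_i = n·p_i = [22.12, 16.59, 11.06, 27.65, 16.59]
χ² = (26−22.12)²/22.12 + (35−16.59)²/16.59 + (6−11.06)²/11.06 + (19−27.65)²/27.65 + (8−16.59)²/16.59 = 30.5823
df = 4
p-value (upper-tail) = 0.00000
At α=0.05: p < α → reject H₀

reject H₀: yes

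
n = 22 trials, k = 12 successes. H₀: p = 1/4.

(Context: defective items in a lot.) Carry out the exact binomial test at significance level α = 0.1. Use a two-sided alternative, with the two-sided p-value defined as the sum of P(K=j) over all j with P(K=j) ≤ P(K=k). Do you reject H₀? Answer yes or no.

Exact binomial: n=22, k=12, p₀=1/4=0.2500
P(X=j) = C(n,j)·p₀^j·(1−p₀)^(n−j); p = Σ P(X=j) over j with P(X=j) ≤ P(X=12)
p-value (two-sided) = 0.00465
At α=0.1: p < α → reject H₀

reject H₀: yes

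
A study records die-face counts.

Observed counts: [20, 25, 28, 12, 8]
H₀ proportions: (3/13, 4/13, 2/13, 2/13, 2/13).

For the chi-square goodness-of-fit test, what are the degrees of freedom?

degrees of freedom = 4

df = k − 1 = 5 − 1 = 4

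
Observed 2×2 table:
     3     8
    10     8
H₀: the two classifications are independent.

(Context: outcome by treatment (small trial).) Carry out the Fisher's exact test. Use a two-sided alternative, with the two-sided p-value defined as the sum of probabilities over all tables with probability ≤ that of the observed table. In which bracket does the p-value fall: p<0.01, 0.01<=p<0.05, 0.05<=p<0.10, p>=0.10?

Margins: r₁=11, r₂=18, c₁=13, c₂=16, n=29
p_obs = C(11,3)·C(18,10)/C(29,13); sum pmf over tables with pmf ≤ p_obs
p-value (two-sided) = 0.24903
→ bracket: p>=0.10

p-value bracket: p>=0.10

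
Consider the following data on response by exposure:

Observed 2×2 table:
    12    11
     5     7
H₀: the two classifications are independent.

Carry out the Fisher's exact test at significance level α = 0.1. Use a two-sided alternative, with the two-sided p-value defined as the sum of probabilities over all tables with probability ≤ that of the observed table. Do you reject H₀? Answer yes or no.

Margins: r₁=23, r₂=12, c₁=17, c₂=18, n=35
p_obs = C(23,12)·C(12,5)/C(35,17); sum pmf over tables with pmf ≤ p_obs
p-value (two-sided) = 0.72467
At α=0.1: p ≥ α → fail to reject H₀

reject H₀: no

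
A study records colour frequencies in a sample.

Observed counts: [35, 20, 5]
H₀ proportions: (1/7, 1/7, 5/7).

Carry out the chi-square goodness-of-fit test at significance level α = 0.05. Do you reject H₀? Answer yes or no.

n = 60; E_i = n·p_i = [8.57, 8.57, 42.86]
χ² = (35−8.57)²/8.57 + (20−8.57)²/8.57 + (5−42.86)²/42.86 = 130.1667
df = 2
p-value (upper-tail) = 0.00000
At α=0.05: p < α → reject H₀

reject H₀: yes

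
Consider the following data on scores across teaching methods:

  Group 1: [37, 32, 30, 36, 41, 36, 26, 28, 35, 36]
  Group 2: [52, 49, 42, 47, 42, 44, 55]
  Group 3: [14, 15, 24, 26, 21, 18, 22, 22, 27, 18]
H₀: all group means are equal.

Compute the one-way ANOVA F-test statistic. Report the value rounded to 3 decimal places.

Group means [33.70, 47.29, 20.70], grand mean 32.407
SSB = Σnᵢ(x̄ᵢ−x̄)² = 2936.890; SSW = ΣΣ(x−x̄ᵢ)² = 515.629
MSB = 2936.890/2 = 1468.4450; MSW = 515.629/24 = 21.4845
F = MSB/MSW = 68.3490
df = (2, 24)

test statistic = 68.349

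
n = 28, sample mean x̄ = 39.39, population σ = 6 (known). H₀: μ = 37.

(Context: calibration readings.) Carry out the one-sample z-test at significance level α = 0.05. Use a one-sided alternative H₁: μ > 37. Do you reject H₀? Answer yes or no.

reject H₀: yes

SE = σ/√n = 6/√28 = 1.1339
z = (x̄−μ₀)/SE = (39.39−37)/1.1339 = 2.1078
p-value (one-sided, H₁ greater) = 0.01752
At α=0.05: p < α → reject H₀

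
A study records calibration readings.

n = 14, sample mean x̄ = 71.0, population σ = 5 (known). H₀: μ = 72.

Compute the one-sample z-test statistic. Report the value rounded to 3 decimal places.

test statistic = -0.748

SE = σ/√n = 5/√14 = 1.3363
z = (x̄−μ₀)/SE = (71.0−72)/1.3363 = -0.7483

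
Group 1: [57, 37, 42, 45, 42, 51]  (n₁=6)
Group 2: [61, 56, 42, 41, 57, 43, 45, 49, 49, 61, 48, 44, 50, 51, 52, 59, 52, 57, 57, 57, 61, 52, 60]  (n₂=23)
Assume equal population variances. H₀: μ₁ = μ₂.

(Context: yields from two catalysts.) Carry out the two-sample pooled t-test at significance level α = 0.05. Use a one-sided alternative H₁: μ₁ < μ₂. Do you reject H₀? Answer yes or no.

reject H₀: yes

x̄₁=45.667, s₁=7.202, n₁=6
x̄₂=52.348, s₂=6.478, n₂=23
s_p² = [5·7.202² + 22·6.478²]/27 = 43.7982
SE = √(s_p²·(1/6+1/23)) = 3.0338
t = (45.667−52.348)/3.0338 = -2.2022
df = 27
p-value (one-sided, H₁ less) = 0.01819
At α=0.05: p < α → reject H₀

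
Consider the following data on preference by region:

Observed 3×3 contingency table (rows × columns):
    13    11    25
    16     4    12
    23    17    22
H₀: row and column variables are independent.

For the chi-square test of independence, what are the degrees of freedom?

df = (r−1)(c−1) = (3−1)·(3−1) = 4

degrees of freedom = 4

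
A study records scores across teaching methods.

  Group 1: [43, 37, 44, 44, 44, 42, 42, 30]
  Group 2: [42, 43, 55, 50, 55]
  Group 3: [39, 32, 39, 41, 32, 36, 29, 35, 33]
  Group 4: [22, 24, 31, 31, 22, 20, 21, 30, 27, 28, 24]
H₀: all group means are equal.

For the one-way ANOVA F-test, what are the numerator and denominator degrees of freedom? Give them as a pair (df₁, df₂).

degrees of freedom = [3, 29]

k = 4 groups, N = 33 total
df = (k−1, N−k) = (4−1, 33−4) = (3, 29)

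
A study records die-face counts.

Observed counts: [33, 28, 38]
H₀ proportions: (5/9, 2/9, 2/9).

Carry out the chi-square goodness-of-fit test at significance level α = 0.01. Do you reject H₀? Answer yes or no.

reject H₀: yes

n = 99; E_i = n·p_i = [55.00, 22.00, 22.00]
χ² = (33−55.00)²/55.00 + (28−22.00)²/22.00 + (38−22.00)²/22.00 = 22.0727
df = 2
p-value (upper-tail) = 0.00002
At α=0.01: p < α → reject H₀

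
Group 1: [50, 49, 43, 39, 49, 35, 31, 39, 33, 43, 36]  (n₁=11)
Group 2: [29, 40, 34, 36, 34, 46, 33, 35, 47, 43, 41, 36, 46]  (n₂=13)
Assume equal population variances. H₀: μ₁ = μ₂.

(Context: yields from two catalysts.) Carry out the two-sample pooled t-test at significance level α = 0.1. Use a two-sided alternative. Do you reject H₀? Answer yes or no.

reject H₀: no

x̄₁=40.636, s₁=6.697, n₁=11
x̄₂=38.462, s₂=5.768, n₂=13
s_p² = [10·6.697² + 12·5.768²]/22 = 38.5353
SE = √(s_p²·(1/11+1/13)) = 2.5431
t = (40.636−38.462)/2.5431 = 0.8552
df = 22
p-value (two-sided) = 0.40167
At α=0.1: p ≥ α → fail to reject H₀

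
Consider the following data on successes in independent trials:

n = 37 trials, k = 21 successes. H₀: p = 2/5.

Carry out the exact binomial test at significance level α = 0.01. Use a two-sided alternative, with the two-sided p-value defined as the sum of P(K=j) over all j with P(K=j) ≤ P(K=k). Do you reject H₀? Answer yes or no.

reject H₀: no

Exact binomial: n=37, k=21, p₀=2/5=0.4000
P(X=j) = C(n,j)·p₀^j·(1−p₀)^(n−j); p = Σ P(X=j) over j with P(X=j) ≤ P(X=21)
p-value (two-sided) = 0.04381
At α=0.01: p ≥ α → fail to reject H₀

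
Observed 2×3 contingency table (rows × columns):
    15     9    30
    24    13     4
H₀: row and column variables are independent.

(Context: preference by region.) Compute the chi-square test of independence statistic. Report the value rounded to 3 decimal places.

Row totals [54, 41], col totals [39, 22, 34], n=95
χ² = (15−22.17)²/22.17 + (9−12.51)²/12.51 + (30−19.33)²/19.33 + (24−16.83)²/16.83 + (13−9.49)²/9.49 + (4−14.67)²/14.67 = 21.3066
df = 2

test statistic = 21.307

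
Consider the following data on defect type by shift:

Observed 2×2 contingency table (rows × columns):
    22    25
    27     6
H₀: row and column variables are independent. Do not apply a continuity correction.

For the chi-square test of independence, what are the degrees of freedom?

df = (r−1)(c−1) = (2−1)·(2−1) = 1

degrees of freedom = 1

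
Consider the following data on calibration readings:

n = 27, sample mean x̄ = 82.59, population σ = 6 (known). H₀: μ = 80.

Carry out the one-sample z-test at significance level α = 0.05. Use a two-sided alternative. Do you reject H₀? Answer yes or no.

reject H₀: yes

SE = σ/√n = 6/√27 = 1.1547
z = (x̄−μ₀)/SE = (82.59−80)/1.1547 = 2.2430
p-value (two-sided) = 0.02490
At α=0.05: p < α → reject H₀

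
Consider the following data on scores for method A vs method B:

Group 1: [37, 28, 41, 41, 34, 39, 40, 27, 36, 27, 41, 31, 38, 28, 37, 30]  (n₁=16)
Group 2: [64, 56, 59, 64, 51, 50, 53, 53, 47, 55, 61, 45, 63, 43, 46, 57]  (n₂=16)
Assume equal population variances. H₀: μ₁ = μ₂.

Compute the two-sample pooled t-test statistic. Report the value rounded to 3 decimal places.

x̄₁=34.688, s₁=5.375, n₁=16
x̄₂=54.188, s₂=6.882, n₂=16
s_p² = [15·5.375² + 15·6.882²]/30 = 38.1292
SE = √(s_p²·(1/16+1/16)) = 2.1832
t = (34.688−54.188)/2.1832 = -8.9320
df = 30

test statistic = -8.932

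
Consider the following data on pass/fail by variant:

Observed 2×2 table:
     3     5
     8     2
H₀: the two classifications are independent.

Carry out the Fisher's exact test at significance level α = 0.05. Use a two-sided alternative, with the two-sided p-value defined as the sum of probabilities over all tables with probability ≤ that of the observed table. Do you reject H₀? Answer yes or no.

reject H₀: no

Margins: r₁=8, r₂=10, c₁=11, c₂=7, n=18
p_obs = C(8,3)·C(10,8)/C(18,11); sum pmf over tables with pmf ≤ p_obs
p-value (two-sided) = 0.14480
At α=0.05: p ≥ α → fail to reject H₀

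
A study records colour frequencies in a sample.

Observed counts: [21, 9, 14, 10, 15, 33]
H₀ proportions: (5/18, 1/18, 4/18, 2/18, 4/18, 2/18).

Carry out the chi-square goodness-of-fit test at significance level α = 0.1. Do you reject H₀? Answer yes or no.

n = 102; E_i = n·p_i = [28.33, 5.67, 22.67, 11.33, 22.67, 11.33]
χ² = (21−28.33)²/28.33 + (9−5.67)²/5.67 + (14−22.67)²/22.67 + (10−11.33)²/11.33 + (15−22.67)²/22.67 + (33−11.33)²/11.33 = 51.3441
df = 5
p-value (upper-tail) = 0.00000
At α=0.1: p < α → reject H₀

reject H₀: yes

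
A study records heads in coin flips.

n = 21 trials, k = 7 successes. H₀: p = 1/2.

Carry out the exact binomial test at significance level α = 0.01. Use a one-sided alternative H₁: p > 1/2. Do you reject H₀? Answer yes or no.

Exact binomial: n=21, k=7, p₀=1/2=0.5000
P(X≥7) from Σ C(n,i)·p₀^i·(1−p₀)^(n−i)
p-value (one-sided, H₁ greater) = 0.96082
At α=0.01: p ≥ α → fail to reject H₀

reject H₀: no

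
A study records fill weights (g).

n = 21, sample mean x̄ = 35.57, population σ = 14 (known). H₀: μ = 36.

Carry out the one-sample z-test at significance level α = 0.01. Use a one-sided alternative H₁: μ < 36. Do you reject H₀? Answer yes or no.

reject H₀: no

SE = σ/√n = 14/√21 = 3.0551
z = (x̄−μ₀)/SE = (35.57−36)/3.0551 = -0.1408
p-value (one-sided, H₁ less) = 0.44403
At α=0.01: p ≥ α → fail to reject H₀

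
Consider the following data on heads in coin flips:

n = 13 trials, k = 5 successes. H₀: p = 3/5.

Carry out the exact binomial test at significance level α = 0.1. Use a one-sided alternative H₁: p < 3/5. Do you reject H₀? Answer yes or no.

Exact binomial: n=13, k=5, p₀=3/5=0.6000
P(X≤5) from Σ C(n,i)·p₀^i·(1−p₀)^(n−i)
p-value (one-sided, H₁ less) = 0.09767
At α=0.1: p < α → reject H₀

reject H₀: yes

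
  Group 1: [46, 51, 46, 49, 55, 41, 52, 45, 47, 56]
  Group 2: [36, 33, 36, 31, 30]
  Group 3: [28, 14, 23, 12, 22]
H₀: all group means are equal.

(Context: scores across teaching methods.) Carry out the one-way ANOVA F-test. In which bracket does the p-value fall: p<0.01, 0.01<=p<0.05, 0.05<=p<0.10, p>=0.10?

p-value bracket: p<0.01

Group means [48.80, 33.20, 19.80], grand mean 37.650
SSB = Σnᵢ(x̄ᵢ−x̄)² = 2935.350; SSW = ΣΣ(x−x̄ᵢ)² = 407.200
MSB = 2935.350/2 = 1467.6750; MSW = 407.200/17 = 23.9529
F = MSB/MSW = 61.2733
df = (2, 17)
p-value (upper-tail) = 0.00000
→ bracket: p<0.01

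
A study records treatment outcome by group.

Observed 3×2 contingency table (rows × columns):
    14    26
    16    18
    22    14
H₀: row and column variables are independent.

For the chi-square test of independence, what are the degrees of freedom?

df = (r−1)(c−1) = (3−1)·(2−1) = 2

degrees of freedom = 2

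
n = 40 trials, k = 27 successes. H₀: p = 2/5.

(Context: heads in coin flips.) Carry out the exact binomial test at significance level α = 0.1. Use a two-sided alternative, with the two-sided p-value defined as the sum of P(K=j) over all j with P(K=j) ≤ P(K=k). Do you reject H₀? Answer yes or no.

Exact binomial: n=40, k=27, p₀=2/5=0.4000
P(X=j) = C(n,j)·p₀^j·(1−p₀)^(n−j); p = Σ P(X=j) over j with P(X=j) ≤ P(X=27)
p-value (two-sided) = 0.00055
At α=0.1: p < α → reject H₀

reject H₀: yes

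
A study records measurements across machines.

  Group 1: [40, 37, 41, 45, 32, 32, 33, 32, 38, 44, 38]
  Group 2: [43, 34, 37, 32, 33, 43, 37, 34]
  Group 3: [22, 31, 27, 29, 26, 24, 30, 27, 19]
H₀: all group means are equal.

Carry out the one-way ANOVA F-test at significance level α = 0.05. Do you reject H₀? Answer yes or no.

reject H₀: yes

Group means [37.45, 36.62, 26.11], grand mean 33.571
SSB = Σnᵢ(x̄ᵢ−x̄)² = 741.366; SSW = ΣΣ(x−x̄ᵢ)² = 479.491
MSB = 741.366/2 = 370.6830; MSW = 479.491/25 = 19.1796
F = MSB/MSW = 19.3269
df = (2, 25)
p-value (upper-tail) = 0.00001
At α=0.05: p < α → reject H₀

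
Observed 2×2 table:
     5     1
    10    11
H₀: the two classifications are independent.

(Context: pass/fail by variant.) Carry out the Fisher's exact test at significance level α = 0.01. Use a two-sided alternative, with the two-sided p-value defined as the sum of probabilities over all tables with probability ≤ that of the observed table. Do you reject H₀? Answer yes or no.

reject H₀: no

Margins: r₁=6, r₂=21, c₁=15, c₂=12, n=27
p_obs = C(6,5)·C(21,10)/C(27,15); sum pmf over tables with pmf ≤ p_obs
p-value (two-sided) = 0.18190
At α=0.01: p ≥ α → fail to reject H₀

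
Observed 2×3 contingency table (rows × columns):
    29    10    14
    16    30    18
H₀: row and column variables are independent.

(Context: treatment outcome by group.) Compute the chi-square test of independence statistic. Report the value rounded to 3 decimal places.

Row totals [53, 64], col totals [45, 40, 32], n=117
χ² = (29−20.38)²/20.38 + (10−18.12)²/18.12 + (14−14.50)²/14.50 + (16−24.62)²/24.62 + (30−21.88)²/21.88 + (18−17.50)²/17.50 = 13.3393
df = 2

test statistic = 13.339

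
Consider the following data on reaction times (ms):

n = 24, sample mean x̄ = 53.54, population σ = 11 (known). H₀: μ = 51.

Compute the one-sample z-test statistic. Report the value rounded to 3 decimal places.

SE = σ/√n = 11/√24 = 2.2454
z = (x̄−μ₀)/SE = (53.54−51)/2.2454 = 1.1312

test statistic = 1.131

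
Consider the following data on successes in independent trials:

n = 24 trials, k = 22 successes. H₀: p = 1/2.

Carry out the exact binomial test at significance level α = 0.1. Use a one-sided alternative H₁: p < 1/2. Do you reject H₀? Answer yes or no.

reject H₀: no

Exact binomial: n=24, k=22, p₀=1/2=0.5000
P(X≤22) from Σ C(n,i)·p₀^i·(1−p₀)^(n−i)
p-value (one-sided, H₁ less) = 1.00000
At α=0.1: p ≥ α → fail to reject H₀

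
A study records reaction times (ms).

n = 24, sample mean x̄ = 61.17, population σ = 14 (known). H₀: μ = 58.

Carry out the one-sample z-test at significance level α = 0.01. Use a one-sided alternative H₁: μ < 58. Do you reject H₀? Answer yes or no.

SE = σ/√n = 14/√24 = 2.8577
z = (x̄−μ₀)/SE = (61.17−58)/2.8577 = 1.1093
p-value (one-sided, H₁ less) = 0.86634
At α=0.01: p ≥ α → fail to reject H₀

reject H₀: no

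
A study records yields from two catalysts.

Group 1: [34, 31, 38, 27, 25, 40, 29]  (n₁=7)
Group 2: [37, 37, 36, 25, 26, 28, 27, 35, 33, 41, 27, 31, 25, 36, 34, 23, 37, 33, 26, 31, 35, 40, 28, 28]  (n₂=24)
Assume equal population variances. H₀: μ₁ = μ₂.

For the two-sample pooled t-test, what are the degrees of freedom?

degrees of freedom = 29

df = n₁ + n₂ − 2 = 7 + 24 − 2 = 29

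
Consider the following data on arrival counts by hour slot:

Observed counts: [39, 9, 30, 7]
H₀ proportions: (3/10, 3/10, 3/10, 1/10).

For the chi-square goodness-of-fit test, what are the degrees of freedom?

df = k − 1 = 4 − 1 = 3

degrees of freedom = 3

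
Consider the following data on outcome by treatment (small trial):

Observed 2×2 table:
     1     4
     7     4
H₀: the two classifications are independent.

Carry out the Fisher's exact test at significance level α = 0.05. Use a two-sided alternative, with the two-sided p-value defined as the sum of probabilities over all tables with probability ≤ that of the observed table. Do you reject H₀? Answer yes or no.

Margins: r₁=5, r₂=11, c₁=8, c₂=8, n=16
p_obs = C(5,1)·C(11,7)/C(16,8); sum pmf over tables with pmf ≤ p_obs
p-value (two-sided) = 0.28205
At α=0.05: p ≥ α → fail to reject H₀

reject H₀: no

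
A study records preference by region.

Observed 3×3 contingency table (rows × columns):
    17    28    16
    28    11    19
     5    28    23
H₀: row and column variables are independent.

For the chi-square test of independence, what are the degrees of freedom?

df = (r−1)(c−1) = (3−1)·(3−1) = 4

degrees of freedom = 4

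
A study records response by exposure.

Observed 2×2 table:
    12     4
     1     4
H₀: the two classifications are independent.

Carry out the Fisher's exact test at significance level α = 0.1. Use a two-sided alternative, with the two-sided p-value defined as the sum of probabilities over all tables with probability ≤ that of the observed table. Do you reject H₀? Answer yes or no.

Margins: r₁=16, r₂=5, c₁=13, c₂=8, n=21
p_obs = C(16,12)·C(5,1)/C(21,13); sum pmf over tables with pmf ≤ p_obs
p-value (two-sided) = 0.04747
At α=0.1: p < α → reject H₀

reject H₀: yes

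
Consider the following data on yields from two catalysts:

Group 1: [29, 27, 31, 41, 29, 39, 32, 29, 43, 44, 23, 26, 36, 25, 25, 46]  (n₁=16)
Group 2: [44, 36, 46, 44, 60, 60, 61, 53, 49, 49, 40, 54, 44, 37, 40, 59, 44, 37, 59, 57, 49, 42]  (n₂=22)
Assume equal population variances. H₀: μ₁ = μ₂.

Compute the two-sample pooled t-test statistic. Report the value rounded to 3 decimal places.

test statistic = -5.891

x̄₁=32.812, s₁=7.591, n₁=16
x̄₂=48.364, s₂=8.335, n₂=22
s_p² = [15·7.591² + 21·8.335²]/36 = 64.5425
SE = √(s_p²·(1/16+1/22)) = 2.6396
t = (32.812−48.364)/2.6396 = -5.8914
df = 36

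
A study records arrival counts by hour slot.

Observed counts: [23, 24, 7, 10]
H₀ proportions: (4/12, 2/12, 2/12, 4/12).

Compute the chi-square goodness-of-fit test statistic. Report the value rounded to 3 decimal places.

test statistic = 24.078

n = 64; E_i = n·p_i = [21.33, 10.67, 10.67, 21.33]
χ² = (23−21.33)²/21.33 + (24−10.67)²/10.67 + (7−10.67)²/10.67 + (10−21.33)²/21.33 = 24.0781
df = 3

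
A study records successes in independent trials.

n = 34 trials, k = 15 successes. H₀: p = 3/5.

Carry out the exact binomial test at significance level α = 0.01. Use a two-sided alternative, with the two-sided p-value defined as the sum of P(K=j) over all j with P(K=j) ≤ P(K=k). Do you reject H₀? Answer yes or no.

reject H₀: no

Exact binomial: n=34, k=15, p₀=3/5=0.6000
P(X=j) = C(n,j)·p₀^j·(1−p₀)^(n−j); p = Σ P(X=j) over j with P(X=j) ≤ P(X=15)
p-value (two-sided) = 0.07851
At α=0.01: p ≥ α → fail to reject H₀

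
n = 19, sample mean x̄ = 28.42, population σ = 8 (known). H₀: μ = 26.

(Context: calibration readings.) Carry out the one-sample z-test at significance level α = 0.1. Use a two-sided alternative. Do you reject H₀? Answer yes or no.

SE = σ/√n = 8/√19 = 1.8353
z = (x̄−μ₀)/SE = (28.42−26)/1.8353 = 1.3186
p-value (two-sided) = 0.18731
At α=0.1: p ≥ α → fail to reject H₀

reject H₀: no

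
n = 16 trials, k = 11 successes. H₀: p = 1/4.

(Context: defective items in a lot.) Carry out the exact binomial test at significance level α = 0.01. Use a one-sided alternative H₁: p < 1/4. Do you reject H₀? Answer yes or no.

reject H₀: no

Exact binomial: n=16, k=11, p₀=1/4=0.2500
P(X≤11) from Σ C(n,i)·p₀^i·(1−p₀)^(n−i)
p-value (one-sided, H₁ less) = 0.99996
At α=0.01: p ≥ α → fail to reject H₀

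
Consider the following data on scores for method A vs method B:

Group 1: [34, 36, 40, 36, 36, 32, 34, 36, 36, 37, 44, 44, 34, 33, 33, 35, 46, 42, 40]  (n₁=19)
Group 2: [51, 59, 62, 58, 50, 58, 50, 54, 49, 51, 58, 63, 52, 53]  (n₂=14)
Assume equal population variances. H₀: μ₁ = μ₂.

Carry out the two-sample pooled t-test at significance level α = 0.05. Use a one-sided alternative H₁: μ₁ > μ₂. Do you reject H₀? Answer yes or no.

reject H₀: no

x̄₁=37.263, s₁=4.175, n₁=19
x̄₂=54.857, s₂=4.704, n₂=14
s_p² = [18·4.175² + 13·4.704²]/31 = 19.4000
SE = √(s_p²·(1/19+1/14)) = 1.5514
t = (37.263−54.857)/1.5514 = -11.3409
df = 31
p-value (one-sided, H₁ greater) = 1.00000
At α=0.05: p ≥ α → fail to reject H₀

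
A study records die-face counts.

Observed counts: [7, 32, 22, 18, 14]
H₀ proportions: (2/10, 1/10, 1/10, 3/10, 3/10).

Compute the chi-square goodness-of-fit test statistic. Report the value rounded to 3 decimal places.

n = 93; E_i = n·p_i = [18.60, 9.30, 9.30, 27.90, 27.90]
χ² = (7−18.60)²/18.60 + (32−9.30)²/9.30 + (22−9.30)²/9.30 + (18−27.90)²/27.90 + (14−27.90)²/27.90 = 90.4229
df = 4

test statistic = 90.423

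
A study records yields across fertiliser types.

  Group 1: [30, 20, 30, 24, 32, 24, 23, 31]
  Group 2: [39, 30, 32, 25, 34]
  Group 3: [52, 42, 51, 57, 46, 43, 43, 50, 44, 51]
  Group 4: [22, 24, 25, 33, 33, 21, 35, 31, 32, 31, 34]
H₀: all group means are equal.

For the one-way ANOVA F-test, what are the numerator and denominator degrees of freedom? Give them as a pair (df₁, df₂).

degrees of freedom = [3, 30]

k = 4 groups, N = 34 total
df = (k−1, N−k) = (4−1, 34−4) = (3, 30)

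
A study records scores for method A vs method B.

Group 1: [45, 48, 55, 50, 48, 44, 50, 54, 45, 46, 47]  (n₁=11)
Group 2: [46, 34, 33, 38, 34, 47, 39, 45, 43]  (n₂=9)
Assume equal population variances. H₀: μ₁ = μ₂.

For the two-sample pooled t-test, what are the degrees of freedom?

degrees of freedom = 18

df = n₁ + n₂ − 2 = 11 + 9 − 2 = 18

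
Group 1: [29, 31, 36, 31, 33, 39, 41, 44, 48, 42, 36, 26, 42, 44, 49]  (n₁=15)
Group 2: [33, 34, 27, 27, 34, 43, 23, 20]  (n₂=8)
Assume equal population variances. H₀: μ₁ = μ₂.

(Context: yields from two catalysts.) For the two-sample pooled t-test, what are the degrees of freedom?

df = n₁ + n₂ − 2 = 15 + 8 − 2 = 21

degrees of freedom = 21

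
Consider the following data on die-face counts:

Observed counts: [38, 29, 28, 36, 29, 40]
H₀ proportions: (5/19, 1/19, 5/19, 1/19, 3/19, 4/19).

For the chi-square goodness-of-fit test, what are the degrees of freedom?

degrees of freedom = 5

df = k − 1 = 6 − 1 = 5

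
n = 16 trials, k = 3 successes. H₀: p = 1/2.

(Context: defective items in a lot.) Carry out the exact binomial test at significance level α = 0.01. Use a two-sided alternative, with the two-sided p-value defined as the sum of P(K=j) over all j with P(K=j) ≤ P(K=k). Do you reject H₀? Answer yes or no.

Exact binomial: n=16, k=3, p₀=1/2=0.5000
P(X=j) = C(n,j)·p₀^j·(1−p₀)^(n−j); p = Σ P(X=j) over j with P(X=j) ≤ P(X=3)
p-value (two-sided) = 0.02127
At α=0.01: p ≥ α → fail to reject H₀

reject H₀: no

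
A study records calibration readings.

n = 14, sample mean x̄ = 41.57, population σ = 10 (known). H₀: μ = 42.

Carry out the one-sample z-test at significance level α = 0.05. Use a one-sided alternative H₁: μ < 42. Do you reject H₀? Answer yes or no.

SE = σ/√n = 10/√14 = 2.6726
z = (x̄−μ₀)/SE = (41.57−42)/2.6726 = -0.1609
p-value (one-sided, H₁ less) = 0.43609
At α=0.05: p ≥ α → fail to reject H₀

reject H₀: no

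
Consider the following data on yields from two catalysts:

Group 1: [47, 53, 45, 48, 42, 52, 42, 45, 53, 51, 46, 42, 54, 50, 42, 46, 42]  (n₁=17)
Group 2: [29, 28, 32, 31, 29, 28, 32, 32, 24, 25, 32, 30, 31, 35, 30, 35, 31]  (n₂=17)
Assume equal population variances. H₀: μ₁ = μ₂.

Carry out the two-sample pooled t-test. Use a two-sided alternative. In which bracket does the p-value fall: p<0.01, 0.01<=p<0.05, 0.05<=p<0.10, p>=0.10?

p-value bracket: p<0.01

x̄₁=47.059, s₁=4.380, n₁=17
x̄₂=30.235, s₂=2.948, n₂=17
s_p² = [16·4.380² + 16·2.948²]/32 = 13.9375
SE = √(s_p²·(1/17+1/17)) = 1.2805
t = (47.059−30.235)/1.2805 = 13.1381
df = 32
p-value (two-sided) = 0.00000
→ bracket: p<0.01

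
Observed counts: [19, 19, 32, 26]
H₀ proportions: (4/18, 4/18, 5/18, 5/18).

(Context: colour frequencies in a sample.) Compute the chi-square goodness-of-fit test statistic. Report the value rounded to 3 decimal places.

n = 96; E_i = n·p_i = [21.33, 21.33, 26.67, 26.67]
χ² = (19−21.33)²/21.33 + (19−21.33)²/21.33 + (32−26.67)²/26.67 + (26−26.67)²/26.67 = 1.5937
df = 3

test statistic = 1.594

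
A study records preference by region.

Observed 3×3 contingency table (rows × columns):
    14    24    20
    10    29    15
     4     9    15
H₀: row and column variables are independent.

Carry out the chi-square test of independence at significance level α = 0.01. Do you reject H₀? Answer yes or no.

Row totals [58, 54, 28], col totals [28, 62, 50], n=140
χ² = (14−11.60)²/11.60 + (24−25.69)²/25.69 + (20−20.71)²/20.71 + (10−10.80)²/10.80 + (29−23.91)²/23.91 + (15−19.29)²/19.29 + (4−5.60)²/5.60 + (9−12.40)²/12.40 + (15−10.00)²/10.00 = 6.6144
df = 4
p-value (upper-tail) = 0.15772
At α=0.01: p ≥ α → fail to reject H₀

reject H₀: no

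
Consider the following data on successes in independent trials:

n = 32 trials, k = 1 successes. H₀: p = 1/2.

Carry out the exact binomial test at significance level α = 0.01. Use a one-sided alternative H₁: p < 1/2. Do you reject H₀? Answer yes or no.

Exact binomial: n=32, k=1, p₀=1/2=0.5000
P(X≤1) from Σ C(n,i)·p₀^i·(1−p₀)^(n−i)
p-value (one-sided, H₁ less) = 0.00000
At α=0.01: p < α → reject H₀

reject H₀: yes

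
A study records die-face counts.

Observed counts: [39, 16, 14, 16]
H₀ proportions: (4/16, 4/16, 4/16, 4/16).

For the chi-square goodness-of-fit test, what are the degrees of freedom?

degrees of freedom = 3

df = k − 1 = 4 − 1 = 3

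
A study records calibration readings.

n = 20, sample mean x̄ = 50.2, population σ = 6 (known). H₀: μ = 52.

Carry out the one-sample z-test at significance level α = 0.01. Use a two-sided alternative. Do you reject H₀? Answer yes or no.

reject H₀: no

SE = σ/√n = 6/√20 = 1.3416
z = (x̄−μ₀)/SE = (50.2−52)/1.3416 = -1.3416
p-value (two-sided) = 0.17971
At α=0.01: p ≥ α → fail to reject H₀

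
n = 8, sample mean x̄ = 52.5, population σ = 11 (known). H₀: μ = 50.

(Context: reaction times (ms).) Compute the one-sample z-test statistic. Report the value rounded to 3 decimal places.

test statistic = 0.643

SE = σ/√n = 11/√8 = 3.8891
z = (x̄−μ₀)/SE = (52.5−50)/3.8891 = 0.6428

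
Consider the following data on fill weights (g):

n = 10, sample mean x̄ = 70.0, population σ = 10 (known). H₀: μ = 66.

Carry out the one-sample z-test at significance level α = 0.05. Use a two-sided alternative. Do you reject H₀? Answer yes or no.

reject H₀: no

SE = σ/√n = 10/√10 = 3.1623
z = (x̄−μ₀)/SE = (70.0−66)/3.1623 = 1.2649
p-value (two-sided) = 0.20590
At α=0.05: p ≥ α → fail to reject H₀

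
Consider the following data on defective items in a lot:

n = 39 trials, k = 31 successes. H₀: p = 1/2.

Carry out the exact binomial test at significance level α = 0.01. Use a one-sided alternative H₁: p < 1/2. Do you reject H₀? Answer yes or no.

Exact binomial: n=39, k=31, p₀=1/2=0.5000
P(X≤31) from Σ C(n,i)·p₀^i·(1−p₀)^(n−i)
p-value (one-sided, H₁ less) = 0.99996
At α=0.01: p ≥ α → fail to reject H₀

reject H₀: no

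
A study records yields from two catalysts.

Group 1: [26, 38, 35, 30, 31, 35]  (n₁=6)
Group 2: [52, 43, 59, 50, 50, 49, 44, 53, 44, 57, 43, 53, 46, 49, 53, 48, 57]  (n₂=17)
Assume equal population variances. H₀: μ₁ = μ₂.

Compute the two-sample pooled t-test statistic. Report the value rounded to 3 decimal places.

x̄₁=32.500, s₁=4.324, n₁=6
x̄₂=50.000, s₂=5.012, n₂=17
s_p² = [5·4.324² + 16·5.012²]/21 = 23.5952
SE = √(s_p²·(1/6+1/17)) = 2.3066
t = (32.500−50.000)/2.3066 = -7.5869
df = 21

test statistic = -7.587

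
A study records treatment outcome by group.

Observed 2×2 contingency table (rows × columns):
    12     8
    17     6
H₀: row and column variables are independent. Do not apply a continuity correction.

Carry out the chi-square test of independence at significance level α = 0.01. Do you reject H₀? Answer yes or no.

Row totals [20, 23], col totals [29, 14], n=43
χ² = (12−13.49)²/13.49 + (8−6.51)²/6.51 + (17−15.51)²/15.51 + (6−7.49)²/7.49 = 0.9431
df = 1
p-value (upper-tail) = 0.33149
At α=0.01: p ≥ α → fail to reject H₀

reject H₀: no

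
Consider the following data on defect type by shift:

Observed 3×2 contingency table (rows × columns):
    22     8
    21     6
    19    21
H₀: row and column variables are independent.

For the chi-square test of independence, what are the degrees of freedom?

df = (r−1)(c−1) = (3−1)·(2−1) = 2

degrees of freedom = 2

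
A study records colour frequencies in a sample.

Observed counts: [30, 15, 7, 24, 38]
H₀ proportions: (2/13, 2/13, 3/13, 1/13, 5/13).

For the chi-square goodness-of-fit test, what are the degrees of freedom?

degrees of freedom = 4

df = k − 1 = 5 − 1 = 4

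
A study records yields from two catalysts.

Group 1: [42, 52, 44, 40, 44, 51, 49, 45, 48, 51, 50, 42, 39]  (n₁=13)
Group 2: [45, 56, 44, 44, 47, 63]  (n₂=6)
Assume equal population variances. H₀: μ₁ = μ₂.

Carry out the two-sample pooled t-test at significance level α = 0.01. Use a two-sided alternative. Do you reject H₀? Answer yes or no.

reject H₀: no

x̄₁=45.923, s₁=4.481, n₁=13
x̄₂=49.833, s₂=7.885, n₂=6
s_p² = [12·4.481² + 5·7.885²]/17 = 32.4563
SE = √(s_p²·(1/13+1/6)) = 2.8118
t = (45.923−49.833)/2.8118 = -1.3907
df = 17
p-value (two-sided) = 0.18226
At α=0.01: p ≥ α → fail to reject H₀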